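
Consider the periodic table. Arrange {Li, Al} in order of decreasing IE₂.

Li > Al

Consider each +1 ion: Li⁺ is the bare [He] core; Al⁺ still has 2 valence electrons.
Core electrons are held far more tightly than valence electrons, so Li tops the IE_2 order.
The numbers (kJ/mol): Li 7298, Al 1817.
Overall IE_2 order: Al < Li.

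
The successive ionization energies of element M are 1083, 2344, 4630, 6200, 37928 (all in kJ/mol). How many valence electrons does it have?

4

Look for the largest jump between consecutive ionization energies: IE5/IE4 ≈ 6.1, far larger than any earlier ratio.
That jump marks the point where a core electron is being removed. So the atom has 4 valence electrons.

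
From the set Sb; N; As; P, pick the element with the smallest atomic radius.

N

N is in period 2, group 15; P is in period 3, group 15; As is in period 4, group 15; Sb is in period 5, group 15.
Across a period the added protons contract the valence shell; down a group each new principal shell makes the atom larger.
All are in group 15, so atomic radius increases down the group.
The smallest atomic radius among these belongs to N.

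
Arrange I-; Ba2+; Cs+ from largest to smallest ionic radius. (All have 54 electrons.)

I- > Cs+ > Ba2+

All of these have 54 electrons, so size is governed by nuclear charge alone: the more protons, the stronger the pull on the same electron cloud, and the smaller the ion.
Nuclear charges: Ba2+ (Z=56), Cs+ (Z=55), I- (Z=53).
Largest to smallest: I- > Cs+ > Ba2+.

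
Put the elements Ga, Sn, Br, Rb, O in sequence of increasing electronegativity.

Rb < Ga < Sn < Br < O

O is in period 2, group 16; Ga is in period 4, group 13; Br is in period 4, group 17; Rb is in period 5, group 1; Sn is in period 5, group 14.
Electronegativity increases across a period and decreases down a group, tracking effective nuclear charge and atomic size.
These span different periods and groups, so the two trends combine.
Ga > Rb: both effects reinforce here, so Ga is clearly the higher of the two.
Sn > Ga: the two effects oppose for this pair; the across-period effect wins (1.96 vs 1.81).
Br > Sn: both effects reinforce here, so Br is clearly the higher of the two.
O > Br: period and group pull opposite ways; the down-group shift dominates (3.44 vs 2.96).
For reference (Pauling): O 3.44, Ga 1.81, Br 2.96, Rb 0.82, Sn 1.96.
So from lowest to highest: Rb < Ga < Sn < Br < O.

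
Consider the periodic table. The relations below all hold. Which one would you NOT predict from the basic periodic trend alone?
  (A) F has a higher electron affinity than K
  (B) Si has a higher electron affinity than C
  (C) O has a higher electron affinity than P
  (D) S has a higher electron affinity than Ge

(B)

The general trend: electron affinity increases across a period and decreases down a group.
(A) F (period 2, group 17) vs K (period 4, group 1): the stated order agrees with the simple trend.
(B) Si (period 3, group 14) vs C (period 2, group 14): the stated order contradicts the simple trend.
(C) O (period 2, group 16) vs P (period 3, group 15): the stated order agrees with the simple trend.
(D) S (period 3, group 16) vs Ge (period 4, group 14): the stated order agrees with the simple trend.
The exception is (B): Si's larger, more diffuse 3p orbitals accept an added electron slightly more readily than C's compact 2p.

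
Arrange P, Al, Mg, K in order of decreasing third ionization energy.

Mg, K, P, Al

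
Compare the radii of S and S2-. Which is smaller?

Forming S2- adds 2 electrons to S. More electron–electron repulsion in the same shell, with unchanged nuclear charge, lets the cloud expand.
An anion is larger than its parent atom: S2- > S.

S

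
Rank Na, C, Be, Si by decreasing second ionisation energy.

Na > C > Be > Si

The second ionization energy removes an electron from the +1 ion. For each element: Na⁺ is the bare [Ne] core; C⁺ still has 3 valence electrons; Be⁺ still has 1 valence electron; Si⁺ still has 3 valence electrons.
Pulling an electron out of a noble-gas core costs far more than removing a remaining valence electron, so Na sits at the high end of IE_2.
Valence configurations: C⁺ [He]2s²2p¹, Be⁺ [He]2s¹, Si⁺ [Ne]3s²3p¹.
The numbers (kJ/mol): Na 4562, C 2353, Be 1757, Si 1577.
So the second ionization energies run Si < Be < C < Na.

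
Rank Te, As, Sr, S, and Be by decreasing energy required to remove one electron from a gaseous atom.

Across a period the outer electron is held more tightly (higher IE₁); down a group it sits in a higher shell, more shielded, and comes off more easily.
Neither a single period nor a single group — weigh both effects.
Te > Sr: Te lies to the right of Sr in period 5, so the across-period effect alone puts Te higher.
Be > Te: the two effects oppose for this pair; the down-group effect wins (900 vs 869 kJ/mol).
As > Be: the two effects oppose for this pair; the across-period effect wins (947 vs 900 kJ/mol).
S > As: relative to As, both the across-period and down-group shifts push S's first ionization energy up.
For reference (kJ/mol): Be 900, S 1000, As 947, Sr 550, Te 869.
So from highest to lowest: S > As > Be > Te > Sr.

S > As > Be > Te > Sr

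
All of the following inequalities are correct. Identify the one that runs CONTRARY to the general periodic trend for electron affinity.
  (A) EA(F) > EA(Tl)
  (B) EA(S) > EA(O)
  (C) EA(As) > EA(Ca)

The general trend: electron affinity increases across a period and decreases down a group.
(A) F (period 2, group 17) vs Tl (period 6, group 13): the stated order agrees with the simple trend.
(B) S (period 3, group 16) vs O (period 2, group 16): the stated order contradicts the simple trend.
(C) As (period 4, group 15) vs Ca (period 4, group 2): the stated order agrees with the simple trend.
The exception is (B): the compact 2p subshell of O repels the added electron more than S's larger 3p does.

(B)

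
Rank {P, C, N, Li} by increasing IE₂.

Consider each +1 ion: P⁺ still has 4 valence electrons; C⁺ still has 3 valence electrons; N⁺ still has 4 valence electrons; Li⁺ is the bare [He] core.
Breaking into a closed-shell core is much more expensive than removing a leftover valence electron — Li has the largest IE_2 here.
Valence configurations: P⁺ [Ne]3s²3p², C⁺ [He]2s²2p¹, N⁺ [He]2s²2p².
Approximate IE_2 values (kJ/mol): P 1907, C 2353, N 2856, Li 7298.
Putting it together, IE_2: P < C < N < Li.

P < C < N < Li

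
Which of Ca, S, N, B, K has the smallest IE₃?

After 2 electrons have been removed, what remains? Ca²⁺ is the bare [Ar] core; S²⁺ still has 4 valence electrons; N²⁺ still has 3 valence electrons; B²⁺ still has 1 valence electron; K²⁺ is already 1 electron into the core.
Usually core removal costs more than valence removal, but here the competition is close: a tightly held n=2 valence electron can cost more to remove than an n=3 core electron, so the actual values have to decide it.
Valence configurations: S²⁺ [Ne]3s²3p², N²⁺ [He]2s²2p¹, B²⁺ [He]2s¹.
The numbers (kJ/mol): Ca 4912, S 3357, N 4578, B 3660, K 4420.
Putting it together, IE_3: S < B < K < N < Ca.

S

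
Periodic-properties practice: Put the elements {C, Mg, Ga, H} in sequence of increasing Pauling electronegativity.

H is in period 1, group 1; C is in period 2, group 14; Mg is in period 3, group 2; Ga is in period 4, group 13.
EN rises left→right (higher Z_eff, smaller atoms) and falls top→bottom (larger, more shielded atoms).
These span different periods and groups, so the two trends combine.
Ga > Mg: period and group pull opposite ways; the across-period shift dominates (1.81 vs 1.31).
H > Ga: the two effects oppose for this pair; the down-group effect wins (2.20 vs 1.81).
C > H: the two effects oppose for this pair; the across-period effect wins (2.55 vs 2.20).
Approximate values (Pauling): H 2.20, C 2.55, Mg 1.31, Ga 1.81.
So from lowest to highest: Mg < Ga < H < C.

Mg < Ga < H < C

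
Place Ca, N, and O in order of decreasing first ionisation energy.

N, O, Ca

N is in period 2, group 15; O is in period 2, group 16; Ca is in period 4, group 2.
Removing the outermost electron gets harder across a period and easier down a group.
Neither a single period nor a single group — weigh both effects.
O > Ca: relative to Ca, both the across-period and down-group shifts push O's first ionization energy up.
N > O: this pair runs against the simple trend — see the exception note.
Note the exception: N has a higher first ionization energy than O, contrary to the simple trend — pairing an electron in O's 2p⁴ costs repulsion energy, so O ionizes more easily than half-filled N (2p³).
Tabulated first ionization energy (kJ/mol): N 1402, O 1314, Ca 590.
So from highest to lowest: N > O > Ca.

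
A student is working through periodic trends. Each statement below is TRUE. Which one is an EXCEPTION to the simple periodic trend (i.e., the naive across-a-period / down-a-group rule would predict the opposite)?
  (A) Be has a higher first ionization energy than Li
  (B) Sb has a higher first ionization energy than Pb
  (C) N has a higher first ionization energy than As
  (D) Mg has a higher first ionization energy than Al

The general trend: first ionization energy increases across a period and decreases down a group.
(A) Be (period 2, group 2) vs Li (period 2, group 1): the stated order agrees with the simple trend.
(B) Sb (period 5, group 15) vs Pb (period 6, group 14): the stated order agrees with the simple trend.
(C) N (period 2, group 15) vs As (period 4, group 15): the stated order agrees with the simple trend.
(D) Mg (period 3, group 2) vs Al (period 3, group 13): the stated order contradicts the simple trend.
The exception is (D): Al's single 3p electron is easier to remove than one from Mg's filled 3s².

(D)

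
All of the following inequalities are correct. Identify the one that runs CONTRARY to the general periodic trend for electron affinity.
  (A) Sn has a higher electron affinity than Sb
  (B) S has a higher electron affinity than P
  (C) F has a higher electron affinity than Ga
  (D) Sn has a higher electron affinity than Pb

(A)

The general trend: electron affinity increases across a period and decreases down a group.
(A) Sn (period 5, group 14) vs Sb (period 5, group 15): the stated order contradicts the simple trend.
(B) S (period 3, group 16) vs P (period 3, group 15): the stated order agrees with the simple trend.
(C) F (period 2, group 17) vs Ga (period 4, group 13): the stated order agrees with the simple trend.
(D) Sn (period 5, group 14) vs Pb (period 6, group 14): the stated order agrees with the simple trend.
The exception is (A): adding an electron to Sb's half-filled 5p³ is unfavourable, so Sn has the more exothermic EA.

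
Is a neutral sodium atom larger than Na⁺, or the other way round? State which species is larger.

Na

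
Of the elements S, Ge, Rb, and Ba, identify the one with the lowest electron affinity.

Ba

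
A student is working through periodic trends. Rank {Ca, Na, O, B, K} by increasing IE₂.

IE_2 is the cost of taking one more electron from the +1 cation: Ca⁺ still has 1 valence electron; Na⁺ is the bare [Ne] core; O⁺ still has 5 valence electrons; B⁺ still has 2 valence electrons; K⁺ is the bare [Ar] core.
Usually core removal costs more than valence removal, but here the competition is close: a tightly held n=2 valence electron can cost more to remove than an n=3 core electron, so the actual values have to decide it.
Valence configurations: Ca⁺ [Ar]4s¹, O⁺ [He]2s²2p³, B⁺ [He]2s².
The numbers (kJ/mol): Ca 1145, Na 4562, O 3388, B 2427, K 3052.
So the second ionization energies run Ca < B < K < O < Na.

Ca < B < K < O < Na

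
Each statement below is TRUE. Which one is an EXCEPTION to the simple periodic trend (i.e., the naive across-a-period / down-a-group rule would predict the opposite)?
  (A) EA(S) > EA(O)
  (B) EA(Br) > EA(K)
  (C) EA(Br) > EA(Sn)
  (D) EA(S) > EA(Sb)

(A)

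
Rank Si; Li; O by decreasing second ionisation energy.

After 1 electron has been removed, what remains? Si⁺ still has 3 valence electrons; Li⁺ is the bare [He] core; O⁺ still has 5 valence electrons.
Breaking into a closed-shell core is much more expensive than removing a leftover valence electron — Li has the largest IE_2 here.
Valence configurations: Si⁺ [Ne]3s²3p¹, O⁺ [He]2s²2p³.
Approximate IE_2 values (kJ/mol): Si 1577, Li 7298, O 3388.
Overall IE_2 order: Si < O < Li.

Li > O > Si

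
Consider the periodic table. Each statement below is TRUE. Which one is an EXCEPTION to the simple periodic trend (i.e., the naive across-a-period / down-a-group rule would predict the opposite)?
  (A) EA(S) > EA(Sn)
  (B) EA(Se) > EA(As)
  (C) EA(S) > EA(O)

The general trend: electron affinity increases across a period and decreases down a group.
(A) S (period 3, group 16) vs Sn (period 5, group 14): the stated order agrees with the simple trend.
(B) Se (period 4, group 16) vs As (period 4, group 15): the stated order agrees with the simple trend.
(C) S (period 3, group 16) vs O (period 2, group 16): the stated order contradicts the simple trend.
The exception is (C): the compact 2p subshell of O repels the added electron more than S's larger 3p does.

(C)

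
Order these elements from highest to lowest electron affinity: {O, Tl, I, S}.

I, S, O, Tl

O is in period 2, group 16; S is in period 3, group 16; I is in period 5, group 17; Tl is in period 6, group 13.
Electron affinity generally becomes more exothermic across a period toward the halogens and less exothermic down a group.
Neither a single period nor a single group — weigh both effects.
O > Tl: relative to Tl, both the across-period and down-group shifts push O's electron affinity up.
S > O: this pair runs against the simple trend — see the exception note.
I > S: the two effects oppose for this pair; the across-period effect wins (295 vs 200 kJ/mol).
Note the exception: S has a higher electron affinity than O, contrary to the simple trend — the compact 2p subshell of O repels the added electron more than S's larger 3p does.
For reference (kJ/mol): O 141, S 200, I 295, Tl 19.
So from highest to lowest: I > S > O > Tl.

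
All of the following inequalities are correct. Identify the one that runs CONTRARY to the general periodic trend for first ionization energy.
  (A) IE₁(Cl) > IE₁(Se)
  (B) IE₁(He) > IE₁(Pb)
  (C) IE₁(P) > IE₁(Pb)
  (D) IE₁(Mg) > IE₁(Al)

The general trend: first ionization energy increases across a period and decreases down a group.
(A) Cl (period 3, group 17) vs Se (period 4, group 16): the stated order agrees with the simple trend.
(B) He (period 1, group 18) vs Pb (period 6, group 14): the stated order agrees with the simple trend.
(C) P (period 3, group 15) vs Pb (period 6, group 14): the stated order agrees with the simple trend.
(D) Mg (period 3, group 2) vs Al (period 3, group 13): the stated order contradicts the simple trend.
The exception is (D): Al's single 3p electron is easier to remove than one from Mg's filled 3s².

(D)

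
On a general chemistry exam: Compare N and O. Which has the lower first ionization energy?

O

N is in period 2, group 15; O is in period 2, group 16.
Removing the outermost electron gets harder across a period and easier down a group.
All lie in period 2; the across-period trend (first ionization energy increases left to right) applies, with the exception below.
Note the exception: N has a higher first ionization energy than O, contrary to the simple trend — pairing an electron in O's 2p⁴ costs repulsion energy, so O ionizes more easily than half-filled N (2p³).
For reference (kJ/mol): N 1402, O 1314.
So O has the lower first ionization energy (O < N).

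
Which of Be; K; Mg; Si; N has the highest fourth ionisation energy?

Be

IE_4 is the cost of taking one more electron from the +3 cation: Be³⁺ is already 1 electron into the core; K³⁺ is already 2 electrons into the core; Mg³⁺ is already 1 electron into the core; Si³⁺ still has 1 valence electron; N³⁺ still has 2 valence electrons.
Usually core removal costs more than valence removal, but here the competition is close: a tightly held n=2 valence electron can cost more to remove than an n=3 core electron, so the actual values have to decide it.
Valence configurations: Si³⁺ [Ne]3s¹, N³⁺ [He]2s².
Tabulated IE_4 (kJ/mol): Be 21007, K 5877, Mg 10543, Si 4356, N 7475.
Hence IE_4: Si < K < N < Mg < Be.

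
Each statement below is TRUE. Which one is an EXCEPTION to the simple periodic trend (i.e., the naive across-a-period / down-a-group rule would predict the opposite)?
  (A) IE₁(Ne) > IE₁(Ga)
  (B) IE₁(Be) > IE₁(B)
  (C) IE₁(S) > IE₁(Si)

The general trend: IE₁ increases across a period and decreases down a group.
(A) Ne (period 2, group 18) vs Ga (period 4, group 13): the stated order agrees with the simple trend.
(B) Be (period 2, group 2) vs B (period 2, group 13): the stated order contradicts the simple trend.
(C) S (period 3, group 16) vs Si (period 3, group 14): the stated order agrees with the simple trend.
The exception is (B): removing B's lone 2p electron is easier than breaking Be's filled 2s².

(B)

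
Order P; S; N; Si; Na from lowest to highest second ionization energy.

Si < P < S < N < Na

After 1 electron has been removed, what remains? P⁺ still has 4 valence electrons; S⁺ still has 5 valence electrons; N⁺ still has 4 valence electrons; Si⁺ still has 3 valence electrons; Na⁺ is the bare [Ne] core.
Pulling an electron out of a noble-gas core costs far more than removing a remaining valence electron, so Na sits at the high end of IE_2.
Valence configurations: P⁺ [Ne]3s²3p², S⁺ [Ne]3s²3p³, N⁺ [He]2s²2p², Si⁺ [Ne]3s²3p¹.
The numbers (kJ/mol): P 1907, S 2252, N 2856, Si 1577, Na 4562.
Overall IE_2 order: Si < P < S < N < Na.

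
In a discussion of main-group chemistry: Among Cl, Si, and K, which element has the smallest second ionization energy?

After 1 electron has been removed, what remains? Cl⁺ still has 6 valence electrons; Si⁺ still has 3 valence electrons; K⁺ is the bare [Ar] core.
Core electrons are held far more tightly than valence electrons, so K tops the IE_2 order.
Valence configurations: Cl⁺ [Ne]3s²3p⁴, Si⁺ [Ne]3s²3p¹.
The numbers (kJ/mol): Cl 2298, Si 1577, K 3052.
Hence IE_2: Si < Cl < K.

Si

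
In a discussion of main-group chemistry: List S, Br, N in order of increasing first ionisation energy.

S < Br < N

N is in period 2, group 15; S is in period 3, group 16; Br is in period 4, group 17.
IE₁ increases left→right with effective nuclear charge and decreases top→bottom as the valence shell moves farther out.
A diagonal step moves right (one effect) and down (the opposite effect) at once.
Br > S: the two effects oppose for this pair; the across-period effect wins (1140 vs 1000 kJ/mol).
N > Br: period and group pull opposite ways; the down-group shift dominates (1402 vs 1140 kJ/mol).
For reference (kJ/mol): N 1402, S 1000, Br 1140.
So from lowest to highest: S < Br < N.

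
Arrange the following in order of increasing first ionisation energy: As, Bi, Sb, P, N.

Bi < Sb < As < P < N

N is in period 2, group 15; P is in period 3, group 15; As is in period 4, group 15; Sb is in period 5, group 15; Bi is in period 6, group 15.
First ionization energy rises across a period (greater Z_eff holds electrons more tightly) and falls down a group (valence electrons are farther from the nucleus).
All are in group 15, so first ionization energy increases up the group.
So from lowest to highest: Bi < Sb < As < P < N.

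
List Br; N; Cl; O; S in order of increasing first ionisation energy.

S < Br < Cl < O < N

N is in period 2, group 15; O is in period 2, group 16; S is in period 3, group 16; Cl is in period 3, group 17; Br is in period 4, group 17.
Across a period the outer electron is held more tightly (higher IE₁); down a group it sits in a higher shell, more shielded, and comes off more easily.
Here both period and group differ, so the two effects have to be weighed against each other.
Br > S: period and group pull opposite ways; the across-period shift dominates (1140 vs 1000 kJ/mol).
Cl > Br: Cl sits above Br in group 17, so the down-group effect alone puts Cl higher.
O > Cl: period and group pull opposite ways; the down-group shift dominates (1314 vs 1251 kJ/mol).
N > O: this pair runs against the simple trend — see the exception note.
Note the exception: N has a higher first ionization energy than O, contrary to the simple trend — pairing an electron in O's 2p⁴ costs repulsion energy, so O ionizes more easily than half-filled N (2p³).
For reference (kJ/mol): N 1402, O 1314, S 1000, Cl 1251, Br 1140.
So from lowest to highest: S < Br < Cl < O < N.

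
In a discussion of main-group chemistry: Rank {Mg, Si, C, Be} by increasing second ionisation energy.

Mg < Si < Be < C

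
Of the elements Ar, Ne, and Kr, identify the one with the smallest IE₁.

Across a period the outer electron is held more tightly (higher IE₁); down a group it sits in a higher shell, more shielded, and comes off more easily.
All are in group 18, so first ionization energy increases up the group.
The smallest IE₁ among these belongs to Kr.

Kr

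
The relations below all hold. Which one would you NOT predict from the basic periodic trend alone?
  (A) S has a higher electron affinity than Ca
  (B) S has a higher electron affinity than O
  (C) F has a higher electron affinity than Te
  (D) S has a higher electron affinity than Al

The general trend: electron affinity increases across a period and decreases down a group.
(A) S (period 3, group 16) vs Ca (period 4, group 2): the stated order agrees with the simple trend.
(B) S (period 3, group 16) vs O (period 2, group 16): the stated order contradicts the simple trend.
(C) F (period 2, group 17) vs Te (period 5, group 16): the stated order agrees with the simple trend.
(D) S (period 3, group 16) vs Al (period 3, group 13): the stated order agrees with the simple trend.
The exception is (B): the compact 2p subshell of O repels the added electron more than S's larger 3p does.

(B)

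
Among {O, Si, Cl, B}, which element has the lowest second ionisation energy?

Si

Consider each +1 ion: O⁺ still has 5 valence electrons; Si⁺ still has 3 valence electrons; Cl⁺ still has 6 valence electrons; B⁺ still has 2 valence electrons.
All are still removing valence electrons, so compare the +1 ions as you would atoms: IE_2 generally rises across a period (higher Z_eff) and falls down a group (larger shell), subject to the usual subshell exceptions.
Valence configurations: O⁺ [He]2s²2p³, Si⁺ [Ne]3s²3p¹, Cl⁺ [Ne]3s²3p⁴, B⁺ [He]2s².
Tabulated IE_2 (kJ/mol): O 3388, Si 1577, Cl 2298, B 2427.
Overall IE_2 order: Si < Cl < B < O.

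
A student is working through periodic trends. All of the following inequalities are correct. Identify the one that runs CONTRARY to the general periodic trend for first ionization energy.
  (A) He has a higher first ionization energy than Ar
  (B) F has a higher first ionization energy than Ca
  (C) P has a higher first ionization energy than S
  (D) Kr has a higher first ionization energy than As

The general trend: first ionization energy increases across a period and decreases down a group.
(A) He (period 1, group 18) vs Ar (period 3, group 18): the stated order agrees with the simple trend.
(B) F (period 2, group 17) vs Ca (period 4, group 2): the stated order agrees with the simple trend.
(C) P (period 3, group 15) vs S (period 3, group 16): the stated order contradicts the simple trend.
(D) Kr (period 4, group 18) vs As (period 4, group 15): the stated order agrees with the simple trend.
The exception is (C): S (3p⁴) ionizes more easily than half-filled P (3p³) because the paired 3p electron in S is pushed out by e⁻–e⁻ repulsion.

(C)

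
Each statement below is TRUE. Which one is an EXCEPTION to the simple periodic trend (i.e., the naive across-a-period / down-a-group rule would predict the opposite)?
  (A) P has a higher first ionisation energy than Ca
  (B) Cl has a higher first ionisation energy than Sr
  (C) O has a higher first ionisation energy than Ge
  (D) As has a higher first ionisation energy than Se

The general trend: first ionisation energy increases across a period and decreases down a group.
(A) P (period 3, group 15) vs Ca (period 4, group 2): the stated order agrees with the simple trend.
(B) Cl (period 3, group 17) vs Sr (period 5, group 2): the stated order agrees with the simple trend.
(C) O (period 2, group 16) vs Ge (period 4, group 14): the stated order agrees with the simple trend.
(D) As (period 4, group 15) vs Se (period 4, group 16): the stated order contradicts the simple trend.
The exception is (D): Se (4p⁴) ionizes more easily than half-filled As (4p³).

(D)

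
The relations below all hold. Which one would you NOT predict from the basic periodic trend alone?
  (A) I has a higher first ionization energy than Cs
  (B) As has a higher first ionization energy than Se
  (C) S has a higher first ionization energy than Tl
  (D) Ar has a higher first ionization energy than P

(B)

The general trend: first ionization energy increases across a period and decreases down a group.
(A) I (period 5, group 17) vs Cs (period 6, group 1): the stated order agrees with the simple trend.
(B) As (period 4, group 15) vs Se (period 4, group 16): the stated order contradicts the simple trend.
(C) S (period 3, group 16) vs Tl (period 6, group 13): the stated order agrees with the simple trend.
(D) Ar (period 3, group 18) vs P (period 3, group 15): the stated order agrees with the simple trend.
The exception is (B): Se (4p⁴) ionizes more easily than half-filled As (4p³).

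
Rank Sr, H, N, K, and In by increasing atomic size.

H, N, In, Sr, K

H is in period 1, group 1; N is in period 2, group 15; K is in period 4, group 1; Sr is in period 5, group 2; In is in period 5, group 13.
Moving right in a period, electrons are added to the same shell under a stronger nuclear pull, so atoms get smaller; moving down, a new shell is opened and atoms get larger.
Here both period and group differ, so the two effects have to be weighed against each other.
N > H: period and group pull opposite ways; the down-group shift dominates (71 vs 32 pm).
In > N: relative to N, both the across-period and down-group shifts push In's atomic radius up.
Sr > In: both are in period 5; the period trend gives Sr the larger value.
K > Sr: the two effects oppose for this pair; the across-period effect wins (196 vs 185 pm).
Tabulated atomic radius (pm): H 32, N 71, K 196, Sr 185, In 142.
So from smallest to largest: H < N < In < Sr < K.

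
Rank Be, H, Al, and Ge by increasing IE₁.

IE₁ increases left→right with effective nuclear charge and decreases top→bottom as the valence shell moves farther out.
These sit on a diagonal, where the across-period and down-group effects partly cancel.
Ge > Al: the two effects oppose for this pair; the across-period effect wins (762 vs 578 kJ/mol).
Be > Ge: period and group pull opposite ways; the down-group shift dominates (900 vs 762 kJ/mol).
H > Be: period and group pull opposite ways; the down-group shift dominates (1312 vs 900 kJ/mol).
Approximate values (kJ/mol): H 1312, Be 900, Al 578, Ge 762.
So from lowest to highest: Al < Ge < Be < H.

Al < Ge < Be < H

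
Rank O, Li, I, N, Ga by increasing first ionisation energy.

Li < Ga < I < O < N

First ionization energy rises across a period (greater Z_eff holds electrons more tightly) and falls down a group (valence electrons are farther from the nucleus).
Here both period and group differ, so the two effects have to be weighed against each other.
Ga > Li: the two effects oppose for this pair; the across-period effect wins (579 vs 520 kJ/mol).
I > Ga: the two effects oppose for this pair; the across-period effect wins (1008 vs 579 kJ/mol).
O > I: period and group pull opposite ways; the down-group shift dominates (1314 vs 1008 kJ/mol).
N > O: this pair runs against the simple trend — see the exception note.
Note the exception: N has a higher first ionization energy than O, contrary to the simple trend — pairing an electron in O's 2p⁴ costs repulsion energy, so O ionizes more easily than half-filled N (2p³).
Tabulated first ionization energy (kJ/mol): Li 520, N 1402, O 1314, Ga 579, I 1008.
So from lowest to highest: Li < Ga < I < O < N.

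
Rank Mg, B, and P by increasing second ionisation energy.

Mg < P < B

Consider each +1 ion: Mg⁺ still has 1 valence electron; B⁺ still has 2 valence electrons; P⁺ still has 4 valence electrons.
All are still removing valence electrons, so compare the +1 ions as you would atoms: IE_2 generally rises across a period (higher Z_eff) and falls down a group (larger shell), subject to the usual subshell exceptions.
Valence configurations: Mg⁺ [Ne]3s¹, B⁺ [He]2s², P⁺ [Ne]3s²3p².
The numbers (kJ/mol): Mg 1451, B 2427, P 1907.
Hence IE_2: Mg < P < B.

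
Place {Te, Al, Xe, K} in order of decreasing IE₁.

Across a period the outer electron is held more tightly (higher IE₁); down a group it sits in a higher shell, more shielded, and comes off more easily.
These span different periods and groups, so the two trends combine.
Al > K: both effects reinforce here, so Al is clearly the higher of the two.
Te > Al: the two effects oppose for this pair; the across-period effect wins (869 vs 578 kJ/mol).
Xe > Te: Xe lies to the right of Te in period 5, so the across-period effect alone puts Xe higher.
For reference (kJ/mol): Al 578, K 419, Te 869, Xe 1170.
So from highest to lowest: Xe > Te > Al > K.

Xe, Te, Al, K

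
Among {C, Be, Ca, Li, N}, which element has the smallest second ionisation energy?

IE_2 is the cost of taking one more electron from the +1 cation: C⁺ still has 3 valence electrons; Be⁺ still has 1 valence electron; Ca⁺ still has 1 valence electron; Li⁺ is the bare [He] core; N⁺ still has 4 valence electrons.
Core electrons are held far more tightly than valence electrons, so Li tops the IE_2 order.
Valence configurations: C⁺ [He]2s²2p¹, Be⁺ [He]2s¹, Ca⁺ [Ar]4s¹, N⁺ [He]2s²2p².
Tabulated IE_2 (kJ/mol): C 2353, Be 1757, Ca 1145, Li 7298, N 2856.
Putting it together, IE_2: Ca < Be < C < N < Li.

Ca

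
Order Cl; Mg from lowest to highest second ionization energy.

Mg < Cl

Consider each +1 ion: Cl⁺ still has 6 valence electrons; Mg⁺ still has 1 valence electron.
All are still removing valence electrons, so compare the +1 ions as you would atoms: IE_2 generally rises across a period (higher Z_eff) and falls down a group (larger shell), subject to the usual subshell exceptions.
Valence configurations: Cl⁺ [Ne]3s²3p⁴, Mg⁺ [Ne]3s¹.
Tabulated IE_2 (kJ/mol): Cl 2298, Mg 1451.
So the second ionization energies run Mg < Cl.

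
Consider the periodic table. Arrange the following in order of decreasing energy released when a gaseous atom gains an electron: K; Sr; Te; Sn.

Te > Sn > K > Sr

K is in period 4, group 1; Sr is in period 5, group 2; Sn is in period 5, group 14; Te is in period 5, group 16.
EA tends to increase across a period and decrease down a group, though the pattern is less regular than for IE or radius.
These span different periods and groups, so the two trends combine.
K > Sr: period and group pull opposite ways; the down-group shift dominates (48 vs 5 kJ/mol).
Sn > K: the two effects oppose for this pair; the across-period effect wins (107 vs 48 kJ/mol).
Te > Sn: Te lies to the right of Sn in period 5, so the across-period effect alone puts Te higher.
Approximate values (kJ/mol): K 48, Sr 5, Sn 107, Te 190.
So from highest to lowest: Te > Sn > K > Sr.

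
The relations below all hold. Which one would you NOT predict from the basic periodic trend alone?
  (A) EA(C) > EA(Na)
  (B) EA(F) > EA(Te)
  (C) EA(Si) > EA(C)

(C)

The general trend: electron affinity increases across a period and decreases down a group.
(A) C (period 2, group 14) vs Na (period 3, group 1): the stated order agrees with the simple trend.
(B) F (period 2, group 17) vs Te (period 5, group 16): the stated order agrees with the simple trend.
(C) Si (period 3, group 14) vs C (period 2, group 14): the stated order contradicts the simple trend.
The exception is (C): Si's larger, more diffuse 3p orbitals accept an added electron slightly more readily than C's compact 2p.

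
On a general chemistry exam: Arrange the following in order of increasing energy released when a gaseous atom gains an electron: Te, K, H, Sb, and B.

B < K < H < Sb < Te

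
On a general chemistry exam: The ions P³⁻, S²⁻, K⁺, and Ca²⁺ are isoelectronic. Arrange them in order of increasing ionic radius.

All of these have 18 electrons, so size is governed by nuclear charge alone: the more protons, the stronger the pull on the same electron cloud, and the smaller the ion.
Nuclear charges: Ca²⁺ (Z=20), K⁺ (Z=19), S²⁻ (Z=16), P³⁻ (Z=15).
Smallest to largest: Ca²⁺ < K⁺ < S²⁻ < P³⁻.

Ca²⁺ < K⁺ < S²⁻ < P³⁻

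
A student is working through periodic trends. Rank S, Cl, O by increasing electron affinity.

EA tends to increase across a period and decrease down a group, though the pattern is less regular than for IE or radius.
Neither a single period nor a single group — weigh both effects.
S > O: this pair runs against the simple trend — see the exception note.
Cl > S: Cl lies to the right of S in period 3, so the across-period effect alone puts Cl higher.
Note the exception: S has a higher electron affinity than O, contrary to the simple trend — the compact 2p subshell of O repels the added electron more than S's larger 3p does.
For reference (kJ/mol): O 141, S 200, Cl 349.
So from lowest to highest: O < S < Cl.

O, S, Cl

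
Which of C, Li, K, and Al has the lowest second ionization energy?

The second ionization energy removes an electron from the +1 ion. For each element: C⁺ still has 3 valence electrons; Li⁺ is the bare [He] core; K⁺ is the bare [Ar] core; Al⁺ still has 2 valence electrons.
Pulling an electron out of a noble-gas core costs far more than removing a remaining valence electron, so K and Li sit at the high end of IE_2.
Valence configurations: C⁺ [He]2s²2p¹, Al⁺ [Ne]3s².
Approximate IE_2 values (kJ/mol): C 2353, Li 7298, K 3052, Al 1817.
Putting it together, IE_2: Al < C < K < Li.

Al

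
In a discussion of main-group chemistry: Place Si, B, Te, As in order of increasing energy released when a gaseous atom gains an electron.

B is in period 2, group 13; Si is in period 3, group 14; As is in period 4, group 15; Te is in period 5, group 16.
Electron affinity generally becomes more exothermic across a period toward the halogens and less exothermic down a group.
A diagonal step moves right (one effect) and down (the opposite effect) at once.
As > B: the two effects oppose for this pair; the across-period effect wins (78 vs 27 kJ/mol).
Si > As: the two effects oppose for this pair; the down-group effect wins (134 vs 78 kJ/mol).
Te > Si: period and group pull opposite ways; the across-period shift dominates (190 vs 134 kJ/mol).
For reference (kJ/mol): B 27, Si 134, As 78, Te 190.
So from lowest to highest: B < As < Si < Te.

B, As, Si, Te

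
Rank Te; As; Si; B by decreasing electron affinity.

Te > Si > As > B

B is in period 2, group 13; Si is in period 3, group 14; As is in period 4, group 15; Te is in period 5, group 16.
EA tends to increase across a period and decrease down a group, though the pattern is less regular than for IE or radius.
These sit on a diagonal, where the across-period and down-group effects partly cancel.
As > B: period and group pull opposite ways; the across-period shift dominates (78 vs 27 kJ/mol).
Si > As: period and group pull opposite ways; the down-group shift dominates (134 vs 78 kJ/mol).
Te > Si: period and group pull opposite ways; the across-period shift dominates (190 vs 134 kJ/mol).
Approximate values (kJ/mol): B 27, Si 134, As 78, Te 190.
So from highest to lowest: Te > Si > As > B.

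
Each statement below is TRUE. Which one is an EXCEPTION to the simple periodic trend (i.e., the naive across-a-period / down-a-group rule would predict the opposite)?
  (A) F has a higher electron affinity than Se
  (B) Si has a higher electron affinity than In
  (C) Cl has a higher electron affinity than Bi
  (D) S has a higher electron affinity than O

(D)

The general trend: electron affinity increases across a period and decreases down a group.
(A) F (period 2, group 17) vs Se (period 4, group 16): the stated order agrees with the simple trend.
(B) Si (period 3, group 14) vs In (period 5, group 13): the stated order agrees with the simple trend.
(C) Cl (period 3, group 17) vs Bi (period 6, group 15): the stated order agrees with the simple trend.
(D) S (period 3, group 16) vs O (period 2, group 16): the stated order contradicts the simple trend.
The exception is (D): the compact 2p subshell of O repels the added electron more than S's larger 3p does.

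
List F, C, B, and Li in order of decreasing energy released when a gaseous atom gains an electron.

F, C, Li, B

Li is in period 2, group 1; B is in period 2, group 13; C is in period 2, group 14; F is in period 2, group 17.
Electron affinity generally becomes more exothermic across a period toward the halogens and less exothermic down a group.
All lie in period 2; the across-period trend (electron affinity increases left to right) applies, with the exception below.
Note the exception: Li has a higher electron affinity than B, contrary to the simple trend — B's ns²np¹ configuration gives only a small electron affinity — the sparsely filled np subshell binds an added electron weakly.
Tabulated electron affinity (kJ/mol): Li 60, B 27, C 122, F 328.
So from highest to lowest: F > C > Li > B.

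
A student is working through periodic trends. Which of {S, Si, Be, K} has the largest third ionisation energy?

Be

Consider each +2 ion: S²⁺ still has 4 valence electrons; Si²⁺ still has 2 valence electrons; Be²⁺ is the bare [He] core; K²⁺ is already 1 electron into the core.
Breaking into a closed-shell core is much more expensive than removing a leftover valence electron — K and Be have the largest IE_3 here.
Valence configurations: S²⁺ [Ne]3s²3p², Si²⁺ [Ne]3s².
Approximate IE_3 values (kJ/mol): S 3357, Si 3232, Be 14849, K 4420.
Overall IE_3 order: Si < S < K < Be.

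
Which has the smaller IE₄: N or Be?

IE_4 is the cost of taking one more electron from the +3 cation: N³⁺ still has 2 valence electrons; Be³⁺ is already 1 electron into the core.
Pulling an electron out of a noble-gas core costs far more than removing a remaining valence electron, so Be sits at the high end of IE_4.
Tabulated IE_4 (kJ/mol): N 7475, Be 21007.
Overall IE_4 order: N < Be.

N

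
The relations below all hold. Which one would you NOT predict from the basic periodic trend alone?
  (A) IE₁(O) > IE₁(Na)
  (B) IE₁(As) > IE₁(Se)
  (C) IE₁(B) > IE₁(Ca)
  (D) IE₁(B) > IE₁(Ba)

(B)

The general trend: IE₁ increases across a period and decreases down a group.
(A) O (period 2, group 16) vs Na (period 3, group 1): the stated order agrees with the simple trend.
(B) As (period 4, group 15) vs Se (period 4, group 16): the stated order contradicts the simple trend.
(C) B (period 2, group 13) vs Ca (period 4, group 2): the stated order agrees with the simple trend.
(D) B (period 2, group 13) vs Ba (period 6, group 2): the stated order agrees with the simple trend.
The exception is (B): Se (4p⁴) ionizes more easily than half-filled As (4p³).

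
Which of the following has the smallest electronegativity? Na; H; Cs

Cs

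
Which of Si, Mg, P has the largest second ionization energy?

P

IE_2 is the cost of taking one more electron from the +1 cation: Si⁺ still has 3 valence electrons; Mg⁺ still has 1 valence electron; P⁺ still has 4 valence electrons.
All are still removing valence electrons, so compare the +1 ions as you would atoms: IE_2 generally rises across a period (higher Z_eff) and falls down a group (larger shell), subject to the usual subshell exceptions.
Valence configurations: Si⁺ [Ne]3s²3p¹, Mg⁺ [Ne]3s¹, P⁺ [Ne]3s²3p².
The numbers (kJ/mol): Si 1577, Mg 1451, P 1907.
Hence IE_2: Mg < Si < P.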